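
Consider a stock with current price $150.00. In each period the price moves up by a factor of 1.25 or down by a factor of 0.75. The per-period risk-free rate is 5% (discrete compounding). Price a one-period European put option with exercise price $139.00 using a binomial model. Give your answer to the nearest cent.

Risk-neutral probability p = (1 + 0.05 − 0.75)/(1.25 − 0.75) = 0.3000/0.5000 = 0.6000
Terminal stock prices: S_u = 187.5, S_d = 112.5
Terminal payoffs (K − S): max(-48.5, 0) = 0, max(26.5, 0) = 26.5
Node 0 (S = 150): V_0 = 1/1.05·[0.6000·0.0000 + 0.4000·26.5000] = 10.0952

$10.10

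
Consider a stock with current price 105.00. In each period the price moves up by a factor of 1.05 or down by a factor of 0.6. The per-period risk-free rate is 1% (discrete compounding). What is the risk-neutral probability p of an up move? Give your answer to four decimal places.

Risk-neutral probability p = (1 + 0.01 − 0.6)/(1.05 − 0.6) = 0.4100/0.4500 = 0.9111

p = 0.9111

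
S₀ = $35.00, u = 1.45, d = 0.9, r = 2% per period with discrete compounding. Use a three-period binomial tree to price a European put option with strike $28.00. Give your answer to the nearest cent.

$1.12

Risk-neutral probability p = (1 + 0.02 − 0.9)/(1.45 − 0.9) = 0.1200/0.5500 = 0.2182
Terminal stock prices: S_uuu = 106.7, S_uud = 66.23, S_udd = 41.11, S_ddd = 25.52
Terminal payoffs (K − S): max(-78.7, 0) = 0, max(-38.23, 0) = 0, max(-13.11, 0) = 0, max(2.485, 0) = 2.485
Node uu (S = 73.59): V_uu = 1/1.02·[0.2182·0.0000 + 0.7818·0.0000] = 0.0000
Node ud (S = 45.68): V_ud = 1/1.02·[0.2182·0.0000 + 0.7818·0.0000] = 0.0000
Node dd (S = 28.35): V_dd = 1/1.02·[0.2182·0.0000 + 0.7818·2.4850] = 1.9047
Node u (S = 50.75): V_u = 1/1.02·[0.2182·0.0000 + 0.7818·0.0000] = 0.0000
Node d (S = 31.5): V_d = 1/1.02·[0.2182·0.0000 + 0.7818·1.9047] = 1.4599
Node 0 (S = 35): V_0 = 1/1.02·[0.2182·0.0000 + 0.7818·1.4599] = 1.1190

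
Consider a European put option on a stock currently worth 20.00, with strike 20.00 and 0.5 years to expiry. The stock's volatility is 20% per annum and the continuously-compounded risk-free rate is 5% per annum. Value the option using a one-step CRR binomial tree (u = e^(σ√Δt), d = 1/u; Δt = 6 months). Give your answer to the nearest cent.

1.15

CRR parameters: u = e^(σ√Δt) = e^(0.2·√0.5) = 1.1519, d = 1/u = 0.8681
Per-period rate: rΔt = 0.05·0.5 = 0.025, so R = e^0.025 = 1.0253
Risk-neutral probability p = (e^0.025 − 0.8681)/(1.1519 − 0.8681) = 0.1572/0.2838 = 0.5539
Terminal stock prices: S_u = 23.04, S_d = 17.36
Terminal payoffs (K − S): max(-3.038, 0) = 0, max(2.638, 0) = 2.638
Node 0 (S = 20): V_0 = e^(−0.025)·[0.5539·0.0000 + 0.4461·2.6375] = 1.1475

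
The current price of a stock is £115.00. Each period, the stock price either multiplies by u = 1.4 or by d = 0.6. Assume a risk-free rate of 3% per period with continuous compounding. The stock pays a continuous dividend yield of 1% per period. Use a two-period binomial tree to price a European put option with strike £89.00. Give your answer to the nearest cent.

Per-period risk-free factor R = e^0.03 = 1.0305; dividend-adjusted growth = e^(0.03−0.01) = 1.0202.
Risk-neutral probability p = (1.0202 − 0.6)/(1.4 − 0.6) = 0.4202/0.8000 = 0.5253
Terminal stock prices: S_uu = 225.4, S_ud = 96.6, S_dd = 41.4
Terminal payoffs (K − S): max(-136.4, 0) = 0, max(-7.6, 0) = 0, max(47.6, 0) = 47.6
Node u (S = 161): V_u = e^(−0.03)·[0.5253·0.0000 + 0.4747·0.0000] = 0.0000
Node d (S = 69): V_d = e^(−0.03)·[0.5253·0.0000 + 0.4747·47.6000] = 21.9301
Node 0 (S = 115): V_0 = e^(−0.03)·[0.5253·0.0000 + 0.4747·21.9301] = 10.1036

£10.10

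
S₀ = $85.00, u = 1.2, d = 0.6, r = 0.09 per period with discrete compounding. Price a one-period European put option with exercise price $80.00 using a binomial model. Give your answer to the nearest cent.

$4.88

Risk-neutral probability p = (1 + 0.09 − 0.6)/(1.2 − 0.6) = 0.4900/0.6000 = 0.8167
Terminal stock prices: S_u = 102, S_d = 51
Terminal payoffs (K − S): max(-22, 0) = 0, max(29, 0) = 29
Node 0 (S = 85): V_0 = 1/1.09·[0.8167·0.0000 + 0.1833·29.0000] = 4.8777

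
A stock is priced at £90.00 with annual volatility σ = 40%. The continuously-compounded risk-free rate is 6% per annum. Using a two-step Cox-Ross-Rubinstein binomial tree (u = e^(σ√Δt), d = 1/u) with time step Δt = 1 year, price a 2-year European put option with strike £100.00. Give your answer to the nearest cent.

£18.90

CRR parameters: u = e^(σ√Δt) = e^(0.4·√1) = 1.4918, d = 1/u = 0.6703
Per-period rate: rΔt = 0.06·1 = 0.06, so R = e^0.06 = 1.0618
Risk-neutral probability p = (e^0.06 − 0.6703)/(1.4918 − 0.6703) = 0.3915/0.8215 = 0.4766
Terminal stock prices: S_uu = 200.3, S_ud = 90, S_dd = 40.44
Terminal payoffs (K − S): max(-100.3, 0) = 0, max(10, 0) = 10, max(59.56, 0) = 59.56
Node u (S = 134.3): V_u = e^(−0.06)·[0.4766·0.0000 + 0.5234·10.0000] = 4.9293
Node d (S = 60.33): V_d = e^(−0.06)·[0.4766·10.0000 + 0.5234·59.5604] = 33.8476
Node 0 (S = 90): V_0 = e^(−0.06)·[0.4766·4.9293 + 0.5234·33.8476] = 18.8971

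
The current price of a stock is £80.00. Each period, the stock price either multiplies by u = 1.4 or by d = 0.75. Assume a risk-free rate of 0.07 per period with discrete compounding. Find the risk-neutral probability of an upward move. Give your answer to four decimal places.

Risk-neutral probability p = (1 + 0.07 − 0.75)/(1.4 − 0.75) = 0.3200/0.6500 = 0.4923

p = 0.4923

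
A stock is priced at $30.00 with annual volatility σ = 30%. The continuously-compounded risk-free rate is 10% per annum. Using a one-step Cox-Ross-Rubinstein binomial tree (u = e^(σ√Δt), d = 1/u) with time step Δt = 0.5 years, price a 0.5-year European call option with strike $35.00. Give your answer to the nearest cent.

$1.13

CRR parameters: u = e^(σ√Δt) = e^(0.3·√0.5) = 1.2363, d = 1/u = 0.8089
Per-period rate: rΔt = 0.1·0.5 = 0.05, so R = e^0.05 = 1.0513
Risk-neutral probability p = (e^0.05 − 0.8089)/(1.2363 − 0.8089) = 0.2424/0.4275 = 0.5671
Terminal stock prices: S_u = 37.09, S_d = 24.27
Terminal payoffs (S − K): max(2.089, 0) = 2.089, max(-10.73, 0) = 0
Node 0 (S = 30): V_0 = e^(−0.05)·[0.5671·2.0893 + 0.4329·0.0000] = 1.1271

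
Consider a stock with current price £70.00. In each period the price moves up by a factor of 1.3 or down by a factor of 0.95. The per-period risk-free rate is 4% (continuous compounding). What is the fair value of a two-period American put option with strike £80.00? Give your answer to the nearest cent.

£10.00

Risk-neutral probability p = (e^0.04 − 0.95)/(1.3 − 0.95) = 0.0908/0.3500 = 0.2595
Terminal stock prices: S_uu = 118.3, S_ud = 86.45, S_dd = 63.17
Terminal payoffs (K − S): max(-38.3, 0) = 0, max(-6.45, 0) = 0, max(16.83, 0) = 16.83
Node u (S = 91): continuation = e^(−0.04)·[0.2595·0.0000 + 0.7405·0.0000] = 0.0000; exercise value = 0.0000 ≤ continuation, so V_u = 0.0000
Node d (S = 66.5): continuation = e^(−0.04)·[0.2595·0.0000 + 0.7405·16.8250] = 11.9710; exercise value = 13.5000 > continuation, so V_d = 13.5000 (exercise)
Node 0 (S = 70): continuation = e^(−0.04)·[0.2595·0.0000 + 0.7405·13.5000] = 9.6053; exercise value = 10.0000 > continuation, so V_0 = 10.0000 (exercise)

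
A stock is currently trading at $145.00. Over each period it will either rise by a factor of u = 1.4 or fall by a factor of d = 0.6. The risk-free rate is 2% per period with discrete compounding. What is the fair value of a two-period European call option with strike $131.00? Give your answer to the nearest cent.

$40.59

Risk-neutral probability p = (1 + 0.02 − 0.6)/(1.4 − 0.6) = 0.4200/0.8000 = 0.5250
Terminal stock prices: S_uu = 284.2, S_ud = 121.8, S_dd = 52.2
Terminal payoffs (S − K): max(153.2, 0) = 153.2, max(-9.2, 0) = 0, max(-78.8, 0) = 0
Node u (S = 203): V_u = 1/1.02·[0.5250·153.2000 + 0.4750·0.0000] = 78.8529
Node d (S = 87): V_d = 1/1.02·[0.5250·0.0000 + 0.4750·0.0000] = 0.0000
Node 0 (S = 145): V_0 = 1/1.02·[0.5250·78.8529 + 0.4750·0.0000] = 40.5861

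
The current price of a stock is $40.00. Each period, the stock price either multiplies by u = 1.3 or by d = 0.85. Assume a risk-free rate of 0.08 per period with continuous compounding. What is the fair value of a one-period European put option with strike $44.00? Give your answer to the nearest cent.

$4.45

Risk-neutral probability p = (e^0.08 − 0.85)/(1.3 − 0.85) = 0.2333/0.4500 = 0.5184
Terminal stock prices: S_u = 52, S_d = 34
Terminal payoffs (K − S): max(-8, 0) = 0, max(10, 0) = 10
Node 0 (S = 40): V_0 = e^(−0.08)·[0.5184·0.0000 + 0.4816·10.0000] = 4.4456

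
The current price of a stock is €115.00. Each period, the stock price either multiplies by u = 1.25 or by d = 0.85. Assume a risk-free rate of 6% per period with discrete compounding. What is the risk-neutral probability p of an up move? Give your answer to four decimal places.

Risk-neutral probability p = (1 + 0.06 − 0.85)/(1.25 − 0.85) = 0.2100/0.4000 = 0.5250

p = 0.5250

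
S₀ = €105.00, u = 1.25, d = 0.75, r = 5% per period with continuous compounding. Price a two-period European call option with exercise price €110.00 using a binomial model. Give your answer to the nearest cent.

Risk-neutral probability p = (e^0.05 − 0.75)/(1.25 − 0.75) = 0.3013/0.5000 = 0.6025
Terminal stock prices: S_uu = 164.1, S_ud = 98.44, S_dd = 59.06
Terminal payoffs (S − K): max(54.06, 0) = 54.06, max(-11.56, 0) = 0, max(-50.94, 0) = 0
Node u (S = 131.2): V_u = e^(−0.05)·[0.6025·54.0625 + 0.3975·0.0000] = 30.9862
Node d (S = 78.75): V_d = e^(−0.05)·[0.6025·0.0000 + 0.3975·0.0000] = 0.0000
Node 0 (S = 105): V_0 = e^(−0.05)·[0.6025·30.9862 + 0.3975·0.0000] = 17.7599

€17.76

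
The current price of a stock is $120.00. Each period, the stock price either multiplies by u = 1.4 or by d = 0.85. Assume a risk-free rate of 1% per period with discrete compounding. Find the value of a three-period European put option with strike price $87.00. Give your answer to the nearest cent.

$4.60

Risk-neutral probability p = (1 + 0.01 − 0.85)/(1.4 − 0.85) = 0.1600/0.5500 = 0.2909
Terminal stock prices: S_uuu = 329.3, S_uud = 199.9, S_udd = 121.4, S_ddd = 73.69
Terminal payoffs (K − S): max(-242.3, 0) = 0, max(-112.9, 0) = 0, max(-34.38, 0) = 0, max(13.31, 0) = 13.31
Node uu (S = 235.2): V_uu = 1/1.01·[0.2909·0.0000 + 0.7091·0.0000] = 0.0000
Node ud (S = 142.8): V_ud = 1/1.01·[0.2909·0.0000 + 0.7091·0.0000] = 0.0000
Node dd (S = 86.7): V_dd = 1/1.01·[0.2909·0.0000 + 0.7091·13.3050] = 9.3410
Node u (S = 168): V_u = 1/1.01·[0.2909·0.0000 + 0.7091·0.0000] = 0.0000
Node d (S = 102): V_d = 1/1.01·[0.2909·0.0000 + 0.7091·9.3410] = 6.5581
Node 0 (S = 120): V_0 = 1/1.01·[0.2909·0.0000 + 0.7091·6.5581] = 4.6042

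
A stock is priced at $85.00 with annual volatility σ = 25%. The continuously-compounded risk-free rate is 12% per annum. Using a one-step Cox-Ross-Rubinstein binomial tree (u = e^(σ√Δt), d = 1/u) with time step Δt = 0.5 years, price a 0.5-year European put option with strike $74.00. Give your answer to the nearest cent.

CRR parameters: u = e^(σ√Δt) = e^(0.25·√0.5) = 1.1934, d = 1/u = 0.8380
Per-period rate: rΔt = 0.12·0.5 = 0.06, so R = e^0.06 = 1.0618
Risk-neutral probability p = (e^0.06 − 0.8380)/(1.1934 − 0.8380) = 0.2239/0.3554 = 0.6299
Terminal stock prices: S_u = 101.4, S_d = 71.23
Terminal payoffs (K − S): max(-27.44, 0) = 0, max(2.773, 0) = 2.773
Node 0 (S = 85): V_0 = e^(−0.06)·[0.6299·0.0000 + 0.3701·2.7728] = 0.9664

$0.97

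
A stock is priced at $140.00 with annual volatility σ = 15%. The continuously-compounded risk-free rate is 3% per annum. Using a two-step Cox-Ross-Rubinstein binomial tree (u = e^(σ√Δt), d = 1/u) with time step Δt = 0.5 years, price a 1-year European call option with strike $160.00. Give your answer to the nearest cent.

CRR parameters: u = e^(σ√Δt) = e^(0.15·√0.5) = 1.1119, d = 1/u = 0.8994
Per-period rate: rΔt = 0.03·0.5 = 0.015, so R = e^0.015 = 1.0151
Risk-neutral probability p = (e^0.015 − 0.8994)/(1.1119 − 0.8994) = 0.1157/0.2125 = 0.5446
Terminal stock prices: S_uu = 173.1, S_ud = 140, S_dd = 113.2
Terminal payoffs (S − K): max(13.08, 0) = 13.08, max(-20, 0) = 0, max(-46.76, 0) = 0
Node u (S = 155.7): V_u = e^(−0.015)·[0.5446·13.0836 + 0.4554·0.0000] = 7.0195
Node d (S = 125.9): V_d = e^(−0.015)·[0.5446·0.0000 + 0.4554·0.0000] = 0.0000
Node 0 (S = 140): V_0 = e^(−0.015)·[0.5446·7.0195 + 0.4554·0.0000] = 3.7660

$3.77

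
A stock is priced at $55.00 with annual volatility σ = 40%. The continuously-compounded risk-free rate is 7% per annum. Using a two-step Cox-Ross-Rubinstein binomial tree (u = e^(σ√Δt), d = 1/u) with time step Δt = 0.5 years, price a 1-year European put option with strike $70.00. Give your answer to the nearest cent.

CRR parameters: u = e^(σ√Δt) = e^(0.4·√0.5) = 1.3269, d = 1/u = 0.7536
Per-period rate: rΔt = 0.07·0.5 = 0.035, so R = e^0.035 = 1.0356
Risk-neutral probability p = (e^0.035 − 0.7536)/(1.3269 − 0.7536) = 0.2820/0.5733 = 0.4919
Terminal stock prices: S_uu = 96.84, S_ud = 55, S_dd = 31.24
Terminal payoffs (K − S): max(-26.84, 0) = 0, max(15, 0) = 15, max(38.76, 0) = 38.76
Node u (S = 72.98): V_u = e^(−0.035)·[0.4919·0.0000 + 0.5081·15.0000] = 7.3595
Node d (S = 41.45): V_d = e^(−0.035)·[0.4919·15.0000 + 0.5081·38.7616] = 26.1423
Node 0 (S = 55): V_0 = e^(−0.035)·[0.4919·7.3595 + 0.5081·26.1423] = 16.3218

$16.32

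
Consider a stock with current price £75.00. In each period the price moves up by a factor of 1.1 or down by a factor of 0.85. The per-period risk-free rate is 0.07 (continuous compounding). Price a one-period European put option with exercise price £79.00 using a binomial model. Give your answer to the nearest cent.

£1.56

Risk-neutral probability p = (e^0.07 − 0.85)/(1.1 − 0.85) = 0.2225/0.2500 = 0.8900
Terminal stock prices: S_u = 82.5, S_d = 63.75
Terminal payoffs (K − S): max(-3.5, 0) = 0, max(15.25, 0) = 15.25
Node 0 (S = 75): V_0 = e^(−0.07)·[0.8900·0.0000 + 0.1100·15.2500] = 1.5636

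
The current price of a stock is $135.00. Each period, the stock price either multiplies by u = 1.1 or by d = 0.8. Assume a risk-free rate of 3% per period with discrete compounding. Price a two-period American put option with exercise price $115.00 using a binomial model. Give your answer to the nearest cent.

$1.59

Risk-neutral probability p = (1 + 0.03 − 0.8)/(1.1 − 0.8) = 0.2300/0.3000 = 0.7667
Terminal stock prices: S_uu = 163.4, S_ud = 118.8, S_dd = 86.4
Terminal payoffs (K − S): max(-48.35, 0) = 0, max(-3.8, 0) = 0, max(28.6, 0) = 28.6
Node u (S = 148.5): continuation = 1/1.03·[0.7667·0.0000 + 0.2333·0.0000] = 0.0000; exercise value = 0.0000 ≤ continuation, so V_u = 0.0000
Node d (S = 108): continuation = 1/1.03·[0.7667·0.0000 + 0.2333·28.6000] = 6.4790; exercise value = 7.0000 > continuation, so V_d = 7.0000 (exercise)
Node 0 (S = 135): continuation = 1/1.03·[0.7667·0.0000 + 0.2333·7.0000] = 1.5858; exercise value = 0.0000 ≤ continuation, so V_0 = 1.5858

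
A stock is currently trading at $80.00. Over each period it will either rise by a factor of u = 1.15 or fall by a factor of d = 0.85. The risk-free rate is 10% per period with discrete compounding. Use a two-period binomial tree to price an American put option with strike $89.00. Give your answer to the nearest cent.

Risk-neutral probability p = (1 + 0.1 − 0.85)/(1.15 − 0.85) = 0.2500/0.3000 = 0.8333
Terminal stock prices: S_uu = 105.8, S_ud = 78.2, S_dd = 57.8
Terminal payoffs (K − S): max(-16.8, 0) = 0, max(10.8, 0) = 10.8, max(31.2, 0) = 31.2
Node u (S = 92): continuation = 1/1.1·[0.8333·0.0000 + 0.1667·10.8000] = 1.6364; exercise value = 0.0000 ≤ continuation, so V_u = 1.6364
Node d (S = 68): continuation = 1/1.1·[0.8333·10.8000 + 0.1667·31.2000] = 12.9091; exercise value = 21.0000 > continuation, so V_d = 21.0000 (exercise)
Node 0 (S = 80): continuation = 1/1.1·[0.8333·1.6364 + 0.1667·21.0000] = 4.4215; exercise value = 9.0000 > continuation, so V_0 = 9.0000 (exercise)

$9.00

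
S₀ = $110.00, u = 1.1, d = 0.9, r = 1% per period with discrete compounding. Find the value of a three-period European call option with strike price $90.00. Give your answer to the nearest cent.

$23.51

Risk-neutral probability p = (1 + 0.01 − 0.9)/(1.1 − 0.9) = 0.1100/0.2000 = 0.5500
Terminal stock prices: S_uuu = 146.4, S_uud = 119.8, S_udd = 98.01, S_ddd = 80.19
Terminal payoffs (S − K): max(56.41, 0) = 56.41, max(29.79, 0) = 29.79, max(8.01, 0) = 8.01, max(-9.81, 0) = 0
Node uu (S = 133.1): V_uu = 1/1.01·[0.5500·56.4100 + 0.4500·29.7900] = 43.9911
Node ud (S = 108.9): V_ud = 1/1.01·[0.5500·29.7900 + 0.4500·8.0100] = 19.7911
Node dd (S = 89.1): V_dd = 1/1.01·[0.5500·8.0100 + 0.4500·0.0000] = 4.3619
Node u (S = 121): V_u = 1/1.01·[0.5500·43.9911 + 0.4500·19.7911] = 32.7734
Node d (S = 99): V_d = 1/1.01·[0.5500·19.7911 + 0.4500·4.3619] = 12.7207
Node 0 (S = 110): V_0 = 1/1.01·[0.5500·32.7734 + 0.4500·12.7207] = 23.5145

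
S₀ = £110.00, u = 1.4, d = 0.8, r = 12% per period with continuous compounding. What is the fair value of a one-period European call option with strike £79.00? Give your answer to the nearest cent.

£39.93

Risk-neutral probability p = (e^0.12 − 0.8)/(1.4 − 0.8) = 0.3275/0.6000 = 0.5458
Terminal stock prices: S_u = 154, S_d = 88
Terminal payoffs (S − K): max(75, 0) = 75, max(9, 0) = 9
Node 0 (S = 110): V_0 = e^(−0.12)·[0.5458·75.0000 + 0.4542·9.0000] = 39.9333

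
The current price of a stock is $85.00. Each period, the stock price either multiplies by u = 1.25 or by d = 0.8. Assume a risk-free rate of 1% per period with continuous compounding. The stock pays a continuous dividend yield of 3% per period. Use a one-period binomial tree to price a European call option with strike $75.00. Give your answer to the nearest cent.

Per-period risk-free factor R = e^0.01 = 1.0101; dividend-adjusted growth = e^(0.01−0.03) = 0.9802.
Risk-neutral probability p = (0.9802 − 0.8)/(1.25 − 0.8) = 0.1802/0.4500 = 0.4004
Terminal stock prices: S_u = 106.2, S_d = 68
Terminal payoffs (S − K): max(31.25, 0) = 31.25, max(-7, 0) = 0
Node 0 (S = 85): V_0 = e^(−0.01)·[0.4004·31.2500 + 0.5996·0.0000] = 12.3893

$12.39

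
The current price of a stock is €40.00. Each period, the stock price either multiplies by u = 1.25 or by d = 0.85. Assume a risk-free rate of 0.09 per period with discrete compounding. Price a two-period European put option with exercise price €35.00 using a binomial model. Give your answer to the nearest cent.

Risk-neutral probability p = (1 + 0.09 − 0.85)/(1.25 − 0.85) = 0.2400/0.4000 = 0.6000
Terminal stock prices: S_uu = 62.5, S_ud = 42.5, S_dd = 28.9
Terminal payoffs (K − S): max(-27.5, 0) = 0, max(-7.5, 0) = 0, max(6.1, 0) = 6.1
Node u (S = 50): V_u = 1/1.09·[0.6000·0.0000 + 0.4000·0.0000] = 0.0000
Node d (S = 34): V_d = 1/1.09·[0.6000·0.0000 + 0.4000·6.1000] = 2.2385
Node 0 (S = 40): V_0 = 1/1.09·[0.6000·0.0000 + 0.4000·2.2385] = 0.8215

€0.82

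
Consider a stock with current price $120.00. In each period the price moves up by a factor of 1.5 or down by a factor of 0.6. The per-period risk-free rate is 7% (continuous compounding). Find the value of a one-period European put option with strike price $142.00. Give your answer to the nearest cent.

Risk-neutral probability p = (e^0.07 − 0.6)/(1.5 − 0.6) = 0.4725/0.9000 = 0.5250
Terminal stock prices: S_u = 180, S_d = 72
Terminal payoffs (K − S): max(-38, 0) = 0, max(70, 0) = 70
Node 0 (S = 120): V_0 = e^(−0.07)·[0.5250·0.0000 + 0.4750·70.0000] = 31.0015

$31.00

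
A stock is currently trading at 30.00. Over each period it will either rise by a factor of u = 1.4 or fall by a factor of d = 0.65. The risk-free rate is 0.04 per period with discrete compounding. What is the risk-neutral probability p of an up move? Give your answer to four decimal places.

Risk-neutral probability p = (1 + 0.04 − 0.65)/(1.4 − 0.65) = 0.3900/0.7500 = 0.5200

p = 0.5200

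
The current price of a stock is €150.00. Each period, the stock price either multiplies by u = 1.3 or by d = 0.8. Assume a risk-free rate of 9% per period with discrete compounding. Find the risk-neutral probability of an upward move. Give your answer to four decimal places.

Risk-neutral probability p = (1 + 0.09 − 0.8)/(1.3 − 0.8) = 0.2900/0.5000 = 0.5800

p = 0.5800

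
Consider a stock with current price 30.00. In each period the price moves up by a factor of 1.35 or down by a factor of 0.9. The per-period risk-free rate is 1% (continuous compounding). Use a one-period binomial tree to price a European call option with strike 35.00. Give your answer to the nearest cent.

Risk-neutral probability p = (e^0.01 − 0.9)/(1.35 − 0.9) = 0.1101/0.4500 = 0.2446
Terminal stock prices: S_u = 40.5, S_d = 27
Terminal payoffs (S − K): max(5.5, 0) = 5.5, max(-8, 0) = 0
Node 0 (S = 30): V_0 = e^(−0.01)·[0.2446·5.5000 + 0.7554·0.0000] = 1.3317

1.33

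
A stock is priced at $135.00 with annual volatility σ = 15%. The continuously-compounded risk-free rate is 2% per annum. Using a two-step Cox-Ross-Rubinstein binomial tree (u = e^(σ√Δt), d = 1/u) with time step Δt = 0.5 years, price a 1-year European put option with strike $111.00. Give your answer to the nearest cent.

$0.41

CRR parameters: u = e^(σ√Δt) = e^(0.15·√0.5) = 1.1119, d = 1/u = 0.8994
Per-period rate: rΔt = 0.02·0.5 = 0.01, so R = e^0.01 = 1.0101
Risk-neutral probability p = (e^0.01 − 0.8994)/(1.1119 − 0.8994) = 0.1107/0.2125 = 0.5208
Terminal stock prices: S_uu = 166.9, S_ud = 135, S_dd = 109.2
Terminal payoffs (K − S): max(-55.9, 0) = 0, max(-24, 0) = 0, max(1.804, 0) = 1.804
Node u (S = 150.1): V_u = e^(−0.01)·[0.5208·0.0000 + 0.4792·0.0000] = 0.0000
Node d (S = 121.4): V_d = e^(−0.01)·[0.5208·0.0000 + 0.4792·1.8042] = 0.8560
Node 0 (S = 135): V_0 = e^(−0.01)·[0.5208·0.0000 + 0.4792·0.8560] = 0.4061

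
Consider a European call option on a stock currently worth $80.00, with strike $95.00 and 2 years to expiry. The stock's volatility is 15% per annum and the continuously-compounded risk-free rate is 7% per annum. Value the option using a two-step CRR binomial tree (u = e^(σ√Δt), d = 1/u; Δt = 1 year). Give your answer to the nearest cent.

$5.59

CRR parameters: u = e^(σ√Δt) = e^(0.15·√1) = 1.1618, d = 1/u = 0.8607
Per-period rate: rΔt = 0.07·1 = 0.07, so R = e^0.07 = 1.0725
Risk-neutral probability p = (e^0.07 − 0.8607)/(1.1618 − 0.8607) = 0.2118/0.3011 = 0.7034
Terminal stock prices: S_uu = 108, S_ud = 80, S_dd = 59.27
Terminal payoffs (S − K): max(12.99, 0) = 12.99, max(-15, 0) = 0, max(-35.73, 0) = 0
Node u (S = 92.95): V_u = e^(−0.07)·[0.7034·12.9887 + 0.2966·0.0000] = 8.5181
Node d (S = 68.86): V_d = e^(−0.07)·[0.7034·0.0000 + 0.2966·0.0000] = 0.0000
Node 0 (S = 80): V_0 = e^(−0.07)·[0.7034·8.5181 + 0.2966·0.0000] = 5.5862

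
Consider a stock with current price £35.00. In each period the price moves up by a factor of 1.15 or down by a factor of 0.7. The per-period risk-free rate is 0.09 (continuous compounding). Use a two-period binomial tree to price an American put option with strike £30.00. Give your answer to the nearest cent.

£0.79

Risk-neutral probability p = (e^0.09 − 0.7)/(1.15 − 0.7) = 0.3942/0.4500 = 0.8759
Terminal stock prices: S_uu = 46.29, S_ud = 28.17, S_dd = 17.15
Terminal payoffs (K − S): max(-16.29, 0) = 0, max(1.825, 0) = 1.825, max(12.85, 0) = 12.85
Node u (S = 40.25): continuation = e^(−0.09)·[0.8759·0.0000 + 0.1241·1.8250] = 0.2069; exercise value = 0.0000 ≤ continuation, so V_u = 0.2069
Node d (S = 24.5): continuation = e^(−0.09)·[0.8759·1.8250 + 0.1241·12.8500] = 2.9179; exercise value = 5.5000 > continuation, so V_d = 5.5000 (exercise)
Node 0 (S = 35): continuation = e^(−0.09)·[0.8759·0.2069 + 0.1241·5.5000] = 0.7892; exercise value = 0.0000 ≤ continuation, so V_0 = 0.7892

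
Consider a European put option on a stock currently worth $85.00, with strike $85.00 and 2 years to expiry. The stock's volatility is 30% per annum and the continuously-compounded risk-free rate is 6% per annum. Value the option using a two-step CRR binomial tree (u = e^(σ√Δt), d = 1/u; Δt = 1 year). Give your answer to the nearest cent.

CRR parameters: u = e^(σ√Δt) = e^(0.3·√1) = 1.3499, d = 1/u = 0.7408
Per-period rate: rΔt = 0.06·1 = 0.06, so R = e^0.06 = 1.0618
Risk-neutral probability p = (e^0.06 − 0.7408)/(1.3499 − 0.7408) = 0.3210/0.6090 = 0.5271
Terminal stock prices: S_uu = 154.9, S_ud = 85, S_dd = 46.65
Terminal payoffs (K − S): max(-69.88, 0) = 0, max(0, 0) = 0, max(38.35, 0) = 38.35
Node u (S = 114.7): V_u = e^(−0.06)·[0.5271·0.0000 + 0.4729·0.0000] = 0.0000
Node d (S = 62.97): V_d = e^(−0.06)·[0.5271·0.0000 + 0.4729·38.3510] = 17.0804
Node 0 (S = 85): V_0 = e^(−0.06)·[0.5271·0.0000 + 0.4729·17.0804] = 7.6071

$7.61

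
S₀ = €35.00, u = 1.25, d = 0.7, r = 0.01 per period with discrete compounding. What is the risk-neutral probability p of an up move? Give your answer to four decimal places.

Risk-neutral probability p = (1 + 0.01 − 0.7)/(1.25 − 0.7) = 0.3100/0.5500 = 0.5636

p = 0.5636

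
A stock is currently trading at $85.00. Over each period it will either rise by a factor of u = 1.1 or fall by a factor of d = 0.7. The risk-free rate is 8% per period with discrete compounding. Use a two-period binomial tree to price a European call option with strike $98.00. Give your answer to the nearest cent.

Risk-neutral probability p = (1 + 0.08 − 0.7)/(1.1 − 0.7) = 0.3800/0.4000 = 0.9500
Terminal stock prices: S_uu = 102.9, S_ud = 65.45, S_dd = 41.65
Terminal payoffs (S − K): max(4.85, 0) = 4.85, max(-32.55, 0) = 0, max(-56.35, 0) = 0
Node u (S = 93.5): V_u = 1/1.08·[0.9500·4.8500 + 0.0500·0.0000] = 4.2662
Node d (S = 59.5): V_d = 1/1.08·[0.9500·0.0000 + 0.0500·0.0000] = 0.0000
Node 0 (S = 85): V_0 = 1/1.08·[0.9500·4.2662 + 0.0500·0.0000] = 3.7527

$3.75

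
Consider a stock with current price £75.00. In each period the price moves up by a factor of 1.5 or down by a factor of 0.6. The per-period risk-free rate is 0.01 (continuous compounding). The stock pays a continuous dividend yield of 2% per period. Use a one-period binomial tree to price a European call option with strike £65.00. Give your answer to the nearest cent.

£20.38

Per-period risk-free factor R = e^0.01 = 1.0101; dividend-adjusted growth = e^(0.01−0.02) = 0.9900.
Risk-neutral probability p = (0.9900 − 0.6)/(1.5 − 0.6) = 0.3900/0.9000 = 0.4334
Terminal stock prices: S_u = 112.5, S_d = 45
Terminal payoffs (S − K): max(47.5, 0) = 47.5, max(-20, 0) = 0
Node 0 (S = 75): V_0 = e^(−0.01)·[0.4334·47.5000 + 0.5666·0.0000] = 20.3811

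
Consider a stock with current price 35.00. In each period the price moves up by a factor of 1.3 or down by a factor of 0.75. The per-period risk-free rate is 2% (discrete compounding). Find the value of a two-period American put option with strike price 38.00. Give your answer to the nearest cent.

Risk-neutral probability p = (1 + 0.02 − 0.75)/(1.3 − 0.75) = 0.2700/0.5500 = 0.4909
Terminal stock prices: S_uu = 59.15, S_ud = 34.12, S_dd = 19.69
Terminal payoffs (K − S): max(-21.15, 0) = 0, max(3.875, 0) = 3.875, max(18.31, 0) = 18.31
Node u (S = 45.5): continuation = 1/1.02·[0.4909·0.0000 + 0.5091·3.8750] = 1.9340; exercise value = 0.0000 ≤ continuation, so V_u = 1.9340
Node d (S = 26.25): continuation = 1/1.02·[0.4909·3.8750 + 0.5091·18.3125] = 11.0049; exercise value = 11.7500 > continuation, so V_d = 11.7500 (exercise)
Node 0 (S = 35): continuation = 1/1.02·[0.4909·1.9340 + 0.5091·11.7500] = 6.7954; exercise value = 3.0000 ≤ continuation, so V_0 = 6.7954

6.80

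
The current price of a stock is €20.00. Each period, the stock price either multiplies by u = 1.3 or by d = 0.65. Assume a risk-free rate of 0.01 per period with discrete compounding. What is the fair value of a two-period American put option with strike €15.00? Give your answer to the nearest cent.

Risk-neutral probability p = (1 + 0.01 − 0.65)/(1.3 − 0.65) = 0.3600/0.6500 = 0.5538
Terminal stock prices: S_uu = 33.8, S_ud = 16.9, S_dd = 8.45
Terminal payoffs (K − S): max(-18.8, 0) = 0, max(-1.9, 0) = 0, max(6.55, 0) = 6.55
Node u (S = 26): continuation = 1/1.01·[0.5538·0.0000 + 0.4462·0.0000] = 0.0000; exercise value = 0.0000 ≤ continuation, so V_u = 0.0000
Node d (S = 13): continuation = 1/1.01·[0.5538·0.0000 + 0.4462·6.5500] = 2.8934; exercise value = 2.0000 ≤ continuation, so V_d = 2.8934
Node 0 (S = 20): continuation = 1/1.01·[0.5538·0.0000 + 0.4462·2.8934] = 1.2781; exercise value = 0.0000 ≤ continuation, so V_0 = 1.2781

€1.28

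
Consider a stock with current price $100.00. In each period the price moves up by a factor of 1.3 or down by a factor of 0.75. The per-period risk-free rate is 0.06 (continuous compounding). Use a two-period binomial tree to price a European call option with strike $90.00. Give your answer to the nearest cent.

$25.79

Risk-neutral probability p = (e^0.06 − 0.75)/(1.3 − 0.75) = 0.3118/0.5500 = 0.5670
Terminal stock prices: S_uu = 169, S_ud = 97.5, S_dd = 56.25
Terminal payoffs (S − K): max(79, 0) = 79, max(7.5, 0) = 7.5, max(-33.75, 0) = 0
Node u (S = 130): V_u = e^(−0.06)·[0.5670·79.0000 + 0.4330·7.5000] = 45.2412
Node d (S = 75): V_d = e^(−0.06)·[0.5670·7.5000 + 0.4330·0.0000] = 4.0047
Node 0 (S = 100): V_0 = e^(−0.06)·[0.5670·45.2412 + 0.4330·4.0047] = 25.7900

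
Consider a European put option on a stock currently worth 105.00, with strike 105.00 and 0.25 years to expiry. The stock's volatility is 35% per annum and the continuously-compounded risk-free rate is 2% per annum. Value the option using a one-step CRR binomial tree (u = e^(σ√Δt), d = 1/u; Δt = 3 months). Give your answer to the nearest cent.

CRR parameters: u = e^(σ√Δt) = e^(0.35·√0.25) = 1.1912, d = 1/u = 0.8395
Per-period rate: rΔt = 0.02·0.25 = 0.005, so R = e^0.005 = 1.0050
Risk-neutral probability p = (e^0.005 − 0.8395)/(1.1912 − 0.8395) = 0.1656/0.3518 = 0.4706
Terminal stock prices: S_u = 125.1, S_d = 88.14
Terminal payoffs (K − S): max(-20.08, 0) = 0, max(16.86, 0) = 16.86
Node 0 (S = 105): V_0 = e^(−0.005)·[0.4706·0.0000 + 0.5294·16.8570] = 8.8794

8.88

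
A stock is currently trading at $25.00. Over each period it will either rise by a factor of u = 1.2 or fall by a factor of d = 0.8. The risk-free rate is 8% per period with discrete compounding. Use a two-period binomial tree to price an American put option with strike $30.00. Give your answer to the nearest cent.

Risk-neutral probability p = (1 + 0.08 − 0.8)/(1.2 − 0.8) = 0.2800/0.4000 = 0.7000
Terminal stock prices: S_uu = 36, S_ud = 24, S_dd = 16
Terminal payoffs (K − S): max(-6, 0) = 0, max(6, 0) = 6, max(14, 0) = 14
Node u (S = 30): continuation = 1/1.08·[0.7000·0.0000 + 0.3000·6.0000] = 1.6667; exercise value = 0.0000 ≤ continuation, so V_u = 1.6667
Node d (S = 20): continuation = 1/1.08·[0.7000·6.0000 + 0.3000·14.0000] = 7.7778; exercise value = 10.0000 > continuation, so V_d = 10.0000 (exercise)
Node 0 (S = 25): continuation = 1/1.08·[0.7000·1.6667 + 0.3000·10.0000] = 3.8580; exercise value = 5.0000 > continuation, so V_0 = 5.0000 (exercise)

$5.00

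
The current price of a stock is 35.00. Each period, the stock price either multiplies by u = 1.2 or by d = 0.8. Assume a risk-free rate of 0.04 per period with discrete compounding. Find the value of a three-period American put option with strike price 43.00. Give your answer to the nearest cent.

Risk-neutral probability p = (1 + 0.04 − 0.8)/(1.2 − 0.8) = 0.2400/0.4000 = 0.6000
Terminal stock prices: S_uuu = 60.48, S_uud = 40.32, S_udd = 26.88, S_ddd = 17.92
Terminal payoffs (K − S): max(-17.48, 0) = 0, max(2.68, 0) = 2.68, max(16.12, 0) = 16.12, max(25.08, 0) = 25.08
Node uu (S = 50.4): continuation = 1/1.04·[0.6000·0.0000 + 0.4000·2.6800] = 1.0308; exercise value = 0.0000 ≤ continuation, so V_uu = 1.0308
Node ud (S = 33.6): continuation = 1/1.04·[0.6000·2.6800 + 0.4000·16.1200] = 7.7462; exercise value = 9.4000 > continuation, so V_ud = 9.4000 (exercise)
Node dd (S = 22.4): continuation = 1/1.04·[0.6000·16.1200 + 0.4000·25.0800] = 18.9462; exercise value = 20.6000 > continuation, so V_dd = 20.6000 (exercise)
Node u (S = 42): continuation = 1/1.04·[0.6000·1.0308 + 0.4000·9.4000] = 4.2101; exercise value = 1.0000 ≤ continuation, so V_u = 4.2101
Node d (S = 28): continuation = 1/1.04·[0.6000·9.4000 + 0.4000·20.6000] = 13.3462; exercise value = 15.0000 > continuation, so V_d = 15.0000 (exercise)
Node 0 (S = 35): continuation = 1/1.04·[0.6000·4.2101 + 0.4000·15.0000] = 8.1981; exercise value = 8.0000 ≤ continuation, so V_0 = 8.1981

8.20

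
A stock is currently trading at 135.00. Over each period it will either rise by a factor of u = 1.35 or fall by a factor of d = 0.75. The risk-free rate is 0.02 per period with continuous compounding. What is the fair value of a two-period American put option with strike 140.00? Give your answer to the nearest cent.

Risk-neutral probability p = (e^0.02 − 0.75)/(1.35 − 0.75) = 0.2702/0.6000 = 0.4503
Terminal stock prices: S_uu = 246, S_ud = 136.7, S_dd = 75.94
Terminal payoffs (K − S): max(-106, 0) = 0, max(3.312, 0) = 3.312, max(64.06, 0) = 64.06
Node u (S = 182.2): continuation = e^(−0.02)·[0.4503·0.0000 + 0.5497·3.3125] = 1.7847; exercise value = 0.0000 ≤ continuation, so V_u = 1.7847
Node d (S = 101.2): continuation = e^(−0.02)·[0.4503·3.3125 + 0.5497·64.0625] = 35.9778; exercise value = 38.7500 > continuation, so V_d = 38.7500 (exercise)
Node 0 (S = 135): continuation = e^(−0.02)·[0.4503·1.7847 + 0.5497·38.7500] = 21.6655; exercise value = 5.0000 ≤ continuation, so V_0 = 21.6655

21.67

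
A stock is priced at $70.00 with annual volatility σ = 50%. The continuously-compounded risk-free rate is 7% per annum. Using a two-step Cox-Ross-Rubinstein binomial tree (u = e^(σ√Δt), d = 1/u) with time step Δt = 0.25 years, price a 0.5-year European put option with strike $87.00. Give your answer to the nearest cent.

$20.14

CRR parameters: u = e^(σ√Δt) = e^(0.5·√0.25) = 1.2840, d = 1/u = 0.7788
Per-period rate: rΔt = 0.07·0.25 = 0.0175, so R = e^0.0175 = 1.0177
Risk-neutral probability p = (e^0.0175 − 0.7788)/(1.2840 − 0.7788) = 0.2389/0.5052 = 0.4728
Terminal stock prices: S_uu = 115.4, S_ud = 70, S_dd = 42.46
Terminal payoffs (K − S): max(-28.41, 0) = 0, max(17, 0) = 17, max(44.54, 0) = 44.54
Node u (S = 89.88): V_u = e^(−0.0175)·[0.4728·0.0000 + 0.5272·17.0000] = 8.8075
Node d (S = 54.52): V_d = e^(−0.0175)·[0.4728·17.0000 + 0.5272·44.5429] = 30.9747
Node 0 (S = 70): V_0 = e^(−0.0175)·[0.4728·8.8075 + 0.5272·30.9747] = 20.1392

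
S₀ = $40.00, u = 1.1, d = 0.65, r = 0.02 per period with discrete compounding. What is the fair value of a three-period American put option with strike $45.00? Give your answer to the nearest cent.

Risk-neutral probability p = (1 + 0.02 − 0.65)/(1.1 − 0.65) = 0.3700/0.4500 = 0.8222
Terminal stock prices: S_uuu = 53.24, S_uud = 31.46, S_udd = 18.59, S_ddd = 10.98
Terminal payoffs (K − S): max(-8.24, 0) = 0, max(13.54, 0) = 13.54, max(26.41, 0) = 26.41, max(34.02, 0) = 34.02
Node uu (S = 48.4): continuation = 1/1.02·[0.8222·0.0000 + 0.1778·13.5400] = 2.3599; exercise value = 0.0000 ≤ continuation, so V_uu = 2.3599
Node ud (S = 28.6): continuation = 1/1.02·[0.8222·13.5400 + 0.1778·26.4100] = 15.5176; exercise value = 16.4000 > continuation, so V_ud = 16.4000 (exercise)
Node dd (S = 16.9): continuation = 1/1.02·[0.8222·26.4100 + 0.1778·34.0150] = 27.2176; exercise value = 28.1000 > continuation, so V_dd = 28.1000 (exercise)
Node u (S = 44): continuation = 1/1.02·[0.8222·2.3599 + 0.1778·16.4000] = 4.7607; exercise value = 1.0000 ≤ continuation, so V_u = 4.7607
Node d (S = 26): continuation = 1/1.02·[0.8222·16.4000 + 0.1778·28.1000] = 18.1176; exercise value = 19.0000 > continuation, so V_d = 19.0000 (exercise)
Node 0 (S = 40): continuation = 1/1.02·[0.8222·4.7607 + 0.1778·19.0000] = 7.1492; exercise value = 5.0000 ≤ continuation, so V_0 = 7.1492

$7.15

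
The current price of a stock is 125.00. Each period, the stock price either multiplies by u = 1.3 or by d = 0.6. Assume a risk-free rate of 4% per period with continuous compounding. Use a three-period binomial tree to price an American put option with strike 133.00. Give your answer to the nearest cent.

29.09

Risk-neutral probability p = (e^0.04 − 0.6)/(1.3 − 0.6) = 0.4408/0.7000 = 0.6297
Terminal stock prices: S_uuu = 274.6, S_uud = 126.8, S_udd = 58.5, S_ddd = 27
Terminal payoffs (K − S): max(-141.6, 0) = 0, max(6.25, 0) = 6.25, max(74.5, 0) = 74.5, max(106, 0) = 106
Node uu (S = 211.3): continuation = e^(−0.04)·[0.6297·0.0000 + 0.3703·6.2500] = 2.2234; exercise value = 0.0000 ≤ continuation, so V_uu = 2.2234
Node ud (S = 97.5): continuation = e^(−0.04)·[0.6297·6.2500 + 0.3703·74.5000] = 30.2850; exercise value = 35.5000 > continuation, so V_ud = 35.5000 (exercise)
Node dd (S = 45): continuation = e^(−0.04)·[0.6297·74.5000 + 0.3703·106.0000] = 82.7850; exercise value = 88.0000 > continuation, so V_dd = 88.0000 (exercise)
Node u (S = 162.5): continuation = e^(−0.04)·[0.6297·2.2234 + 0.3703·35.5000] = 13.9745; exercise value = 0.0000 ≤ continuation, so V_u = 13.9745
Node d (S = 75): continuation = e^(−0.04)·[0.6297·35.5000 + 0.3703·88.0000] = 52.7850; exercise value = 58.0000 > continuation, so V_d = 58.0000 (exercise)
Node 0 (S = 125): continuation = e^(−0.04)·[0.6297·13.9745 + 0.3703·58.0000] = 29.0887; exercise value = 8.0000 ≤ continuation, so V_0 = 29.0887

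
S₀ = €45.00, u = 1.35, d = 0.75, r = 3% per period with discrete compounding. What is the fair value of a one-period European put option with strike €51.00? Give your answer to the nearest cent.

€8.93

Risk-neutral probability p = (1 + 0.03 − 0.75)/(1.35 − 0.75) = 0.2800/0.6000 = 0.4667
Terminal stock prices: S_u = 60.75, S_d = 33.75
Terminal payoffs (K − S): max(-9.75, 0) = 0, max(17.25, 0) = 17.25
Node 0 (S = 45): V_0 = 1/1.03·[0.4667·0.0000 + 0.5333·17.2500] = 8.9320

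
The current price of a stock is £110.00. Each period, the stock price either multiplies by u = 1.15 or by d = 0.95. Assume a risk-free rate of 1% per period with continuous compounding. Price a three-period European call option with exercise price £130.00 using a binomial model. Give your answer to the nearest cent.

£2.49

Risk-neutral probability p = (e^0.01 − 0.95)/(1.15 − 0.95) = 0.0601/0.2000 = 0.3003
Terminal stock prices: S_uuu = 167.3, S_uud = 138.2, S_udd = 114.2, S_ddd = 94.31
Terminal payoffs (S − K): max(37.3, 0) = 37.3, max(8.201, 0) = 8.201, max(-15.83, 0) = 0, max(-35.69, 0) = 0
Node uu (S = 145.5): V_uu = e^(−0.01)·[0.3003·37.2962 + 0.6997·8.2012] = 16.7685
Node ud (S = 120.2): V_ud = e^(−0.01)·[0.3003·8.2012 + 0.6997·0.0000] = 2.4379
Node dd (S = 99.27): V_dd = e^(−0.01)·[0.3003·0.0000 + 0.6997·0.0000] = 0.0000
Node u (S = 126.5): V_u = e^(−0.01)·[0.3003·16.7685 + 0.6997·2.4379] = 6.6736
Node d (S = 104.5): V_d = e^(−0.01)·[0.3003·2.4379 + 0.6997·0.0000] = 0.7247
Node 0 (S = 110): V_0 = e^(−0.01)·[0.3003·6.6736 + 0.6997·0.7247] = 2.4859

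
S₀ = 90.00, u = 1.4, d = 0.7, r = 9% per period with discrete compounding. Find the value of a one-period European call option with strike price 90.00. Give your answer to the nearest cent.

18.40

Risk-neutral probability p = (1 + 0.09 − 0.7)/(1.4 − 0.7) = 0.3900/0.7000 = 0.5571
Terminal stock prices: S_u = 126, S_d = 63
Terminal payoffs (S − K): max(36, 0) = 36, max(-27, 0) = 0
Node 0 (S = 90): V_0 = 1/1.09·[0.5571·36.0000 + 0.4429·0.0000] = 18.4010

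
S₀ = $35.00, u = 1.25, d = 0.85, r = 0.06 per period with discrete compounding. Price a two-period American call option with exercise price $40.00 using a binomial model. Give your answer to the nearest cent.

$3.60

Risk-neutral probability p = (1 + 0.06 − 0.85)/(1.25 − 0.85) = 0.2100/0.4000 = 0.5250
Terminal stock prices: S_uu = 54.69, S_ud = 37.19, S_dd = 25.29
Terminal payoffs (S − K): max(14.69, 0) = 14.69, max(-2.812, 0) = 0, max(-14.71, 0) = 0
Node u (S = 43.75): continuation = 1/1.06·[0.5250·14.6875 + 0.4750·0.0000] = 7.2745; exercise value = 3.7500 ≤ continuation, so V_u = 7.2745
Node d (S = 29.75): continuation = 1/1.06·[0.5250·0.0000 + 0.4750·0.0000] = 0.0000; exercise value = 0.0000 ≤ continuation, so V_d = 0.0000
Node 0 (S = 35): continuation = 1/1.06·[0.5250·7.2745 + 0.4750·0.0000] = 3.6029; exercise value = 0.0000 ≤ continuation, so V_0 = 3.6029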